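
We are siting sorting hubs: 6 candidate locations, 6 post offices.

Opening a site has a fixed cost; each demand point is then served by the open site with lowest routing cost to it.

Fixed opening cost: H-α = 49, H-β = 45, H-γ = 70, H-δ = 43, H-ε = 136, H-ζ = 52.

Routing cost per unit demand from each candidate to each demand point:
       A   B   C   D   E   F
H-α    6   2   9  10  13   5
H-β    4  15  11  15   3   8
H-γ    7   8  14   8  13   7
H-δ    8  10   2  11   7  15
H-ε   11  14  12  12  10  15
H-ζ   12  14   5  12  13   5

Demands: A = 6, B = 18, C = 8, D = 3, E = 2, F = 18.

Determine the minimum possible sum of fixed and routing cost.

Open {H-α, H-δ}: assign each demand point to its cheapest open site.
  A→H-α 6×6=36, B→H-α 18×2=36, C→H-δ 8×2=16, D→H-α 3×10=30, E→H-δ 2×7=14, F→H-α 18×5=90
  routing cost 222, fixed 92 → total 314.
Compare {H-α}: routing cost 290 + fixed 49 = 339.
Compare {H-α, H-β, H-δ}: routing cost 202 + fixed 137 = 339.
Compare {H-α, H-β}: routing cost 258 + fixed 94 = 352.
All other subsets cost ≥ 339. Minimum total cost: 314.

314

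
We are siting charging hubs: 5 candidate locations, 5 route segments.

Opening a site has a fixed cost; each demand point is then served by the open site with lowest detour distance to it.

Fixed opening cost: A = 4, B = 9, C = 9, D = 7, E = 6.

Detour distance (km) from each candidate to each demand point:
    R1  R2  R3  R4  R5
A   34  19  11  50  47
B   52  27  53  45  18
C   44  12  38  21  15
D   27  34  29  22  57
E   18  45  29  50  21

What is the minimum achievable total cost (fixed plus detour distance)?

Open {A, C, E}: assign each demand point to its cheapest open site.
  R1→E 18, R2→C 12, R3→A 11, R4→C 21, R5→C 15
  detour distance 77, fixed 19 → total 96.
Compare {A, C, D, E}: detour distance 77 + fixed 26 = 103.
Compare {A, B, C, E}: detour distance 77 + fixed 28 = 105.
Compare {A, C}: detour distance 93 + fixed 13 = 106.
All other subsets cost ≥ 103. Minimum total cost: 96.

96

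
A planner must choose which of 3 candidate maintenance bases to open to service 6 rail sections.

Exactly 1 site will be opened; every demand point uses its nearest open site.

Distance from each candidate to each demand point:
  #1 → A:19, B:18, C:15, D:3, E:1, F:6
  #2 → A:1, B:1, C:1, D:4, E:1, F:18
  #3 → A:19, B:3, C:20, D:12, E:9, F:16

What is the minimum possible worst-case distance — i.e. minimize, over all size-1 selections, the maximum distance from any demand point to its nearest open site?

Open {#2}.
  Farthest demand point is F at distance 18 (to #2); all others are ≤ 18.
With {#1} the worst case is 19.
With {#3} the worst case is 20.
No size-1 selection achieves below 18.

18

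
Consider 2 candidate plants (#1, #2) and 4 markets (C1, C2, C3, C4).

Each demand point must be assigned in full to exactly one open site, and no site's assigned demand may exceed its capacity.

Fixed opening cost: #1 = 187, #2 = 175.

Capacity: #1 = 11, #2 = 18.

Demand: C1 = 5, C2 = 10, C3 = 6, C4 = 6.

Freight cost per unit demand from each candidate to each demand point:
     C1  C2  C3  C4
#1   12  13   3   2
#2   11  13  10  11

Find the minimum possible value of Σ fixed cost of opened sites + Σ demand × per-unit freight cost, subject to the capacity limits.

Open {#1, #2}; cheapest assignment that respects the capacities:
  #1 (cap 11, load 11): C1, C4 — cost 5×12 + 6×2 = 72
  #2 (cap 18, load 16): C2, C3 — cost 10×13 + 6×10 = 190
  Shipping 262, fixed 362 → total 624.
  Any other capacity-feasible assignment to {#1, #2} ships for at least 262.
Total demand is 27 and no other set of sites has combined capacity ≥ 27, so {#1, #2} is the only feasible choice of open sites. Minimum: 624.

624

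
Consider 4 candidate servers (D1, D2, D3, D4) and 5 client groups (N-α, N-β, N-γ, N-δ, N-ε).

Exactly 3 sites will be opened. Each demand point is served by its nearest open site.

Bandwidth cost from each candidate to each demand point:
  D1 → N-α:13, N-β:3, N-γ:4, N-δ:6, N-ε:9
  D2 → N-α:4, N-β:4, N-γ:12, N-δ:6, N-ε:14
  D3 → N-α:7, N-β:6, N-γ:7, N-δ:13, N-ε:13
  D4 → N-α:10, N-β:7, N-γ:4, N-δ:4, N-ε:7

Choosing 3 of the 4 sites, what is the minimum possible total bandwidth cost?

Open {D1, D2, D4}.
  N-α→D2 4, N-β→D1 3, N-γ→D1 4, N-δ→D4 4, N-ε→D4 7  ⇒ total 22.
Compare {D2, D3, D4}: total 23.
Compare {D1, D3, D4}: total 25.
No size-3 selection does better; minimum is 22.

22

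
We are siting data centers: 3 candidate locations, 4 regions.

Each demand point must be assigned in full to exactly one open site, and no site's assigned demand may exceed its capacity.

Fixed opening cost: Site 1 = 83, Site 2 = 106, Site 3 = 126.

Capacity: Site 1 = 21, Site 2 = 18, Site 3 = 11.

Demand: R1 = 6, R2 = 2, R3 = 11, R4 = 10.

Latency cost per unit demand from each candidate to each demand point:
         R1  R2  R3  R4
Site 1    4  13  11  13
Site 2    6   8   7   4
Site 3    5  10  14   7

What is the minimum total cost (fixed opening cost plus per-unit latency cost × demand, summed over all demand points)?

Open {Site 1, Site 2}; cheapest assignment that respects the capacities:
  Site 1 (cap 21, load 17): R1, R3 — cost 6×4 + 11×11 = 145
  Site 2 (cap 18, load 12): R2, R4 — cost 2×8 + 10×4 = 56
  Shipping 201, fixed 189 → total 390.
  Any other capacity-feasible assignment to {Site 1, Site 2} ships for at least 201.
Compare {Site 1, Site 3}: its best feasible assignment gives total 450.
Compare {Site 2, Site 3}: its best feasible assignment gives total 478.
Every other set of open sites that can feasibly serve all demand totals ≥ 450 even under its best assignment. Minimum: 390.

390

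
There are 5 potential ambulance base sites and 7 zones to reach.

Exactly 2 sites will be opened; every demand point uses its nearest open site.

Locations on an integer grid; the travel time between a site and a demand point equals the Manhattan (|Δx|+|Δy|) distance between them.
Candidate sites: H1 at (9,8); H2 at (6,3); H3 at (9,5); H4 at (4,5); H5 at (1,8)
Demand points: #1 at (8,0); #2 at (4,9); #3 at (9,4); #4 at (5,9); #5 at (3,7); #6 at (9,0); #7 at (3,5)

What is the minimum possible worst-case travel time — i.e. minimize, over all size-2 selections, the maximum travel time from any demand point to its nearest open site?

6

Open {H2, H4}.
  Farthest demand point is #6 at travel time 6 (to H2); all others are ≤ 6.
With {H2, H5} the worst case is 6.
With {H3, H4} the worst case is 6.
No size-2 selection achieves below 6.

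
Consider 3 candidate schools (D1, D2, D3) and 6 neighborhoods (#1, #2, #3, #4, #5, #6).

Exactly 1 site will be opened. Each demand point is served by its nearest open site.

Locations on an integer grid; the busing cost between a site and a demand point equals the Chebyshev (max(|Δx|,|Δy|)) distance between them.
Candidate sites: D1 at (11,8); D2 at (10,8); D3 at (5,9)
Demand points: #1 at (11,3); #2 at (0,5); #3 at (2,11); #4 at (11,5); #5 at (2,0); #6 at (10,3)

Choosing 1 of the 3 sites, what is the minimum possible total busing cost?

Open {D3}.
  #1→D3 6, #2→D3 5, #3→D3 3, #4→D3 6, #5→D3 9, #6→D3 6  ⇒ total 35.
Compare {D2}: total 39.
Compare {D1}: total 42.

35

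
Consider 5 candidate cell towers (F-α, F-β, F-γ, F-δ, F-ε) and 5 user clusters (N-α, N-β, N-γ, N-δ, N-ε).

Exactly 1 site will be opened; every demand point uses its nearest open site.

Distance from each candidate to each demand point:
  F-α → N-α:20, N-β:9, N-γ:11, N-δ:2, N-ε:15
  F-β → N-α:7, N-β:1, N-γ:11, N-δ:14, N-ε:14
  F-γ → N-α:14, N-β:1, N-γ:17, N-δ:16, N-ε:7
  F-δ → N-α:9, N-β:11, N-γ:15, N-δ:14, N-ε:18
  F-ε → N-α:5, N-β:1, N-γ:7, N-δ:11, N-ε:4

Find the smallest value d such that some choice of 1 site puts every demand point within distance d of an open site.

11

Open {F-ε}.
  Farthest demand point is N-δ at distance 11 (to F-ε); all others are ≤ 11.
With {F-β} the worst case is 14.
With {F-γ} the worst case is 17.
No size-1 selection achieves below 11.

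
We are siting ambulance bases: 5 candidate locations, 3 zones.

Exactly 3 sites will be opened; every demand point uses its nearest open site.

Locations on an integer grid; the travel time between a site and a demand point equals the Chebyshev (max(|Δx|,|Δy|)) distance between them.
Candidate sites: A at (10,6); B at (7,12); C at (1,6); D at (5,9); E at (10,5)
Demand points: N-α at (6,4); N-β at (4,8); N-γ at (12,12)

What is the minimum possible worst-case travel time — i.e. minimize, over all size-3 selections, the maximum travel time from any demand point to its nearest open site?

Open {A, B, C}.
  Farthest demand point is N-γ at travel time 5 (to B); all others are ≤ 5.
With {A, B, D} the worst case is 5.
With {A, B, E} the worst case is 5.
No size-3 selection achieves below 5.

5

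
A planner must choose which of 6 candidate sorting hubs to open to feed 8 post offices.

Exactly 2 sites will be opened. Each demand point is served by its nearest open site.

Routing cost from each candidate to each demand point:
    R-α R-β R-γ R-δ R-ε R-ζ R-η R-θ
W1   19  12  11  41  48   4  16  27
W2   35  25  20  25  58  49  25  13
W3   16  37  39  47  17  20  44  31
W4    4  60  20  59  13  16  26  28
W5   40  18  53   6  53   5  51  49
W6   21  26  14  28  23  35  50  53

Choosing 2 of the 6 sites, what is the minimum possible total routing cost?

120

Open {W4, W5}.
  R-α→W4 4, R-β→W5 18, R-γ→W4 20, R-δ→W5 6, R-ε→W4 13, R-ζ→W5 5, R-η→W4 26, R-θ→W4 28  ⇒ total 120.
Compare {W1, W4}: total 128.
Compare {W1, W6}: total 140.
No size-2 selection does better; minimum is 120.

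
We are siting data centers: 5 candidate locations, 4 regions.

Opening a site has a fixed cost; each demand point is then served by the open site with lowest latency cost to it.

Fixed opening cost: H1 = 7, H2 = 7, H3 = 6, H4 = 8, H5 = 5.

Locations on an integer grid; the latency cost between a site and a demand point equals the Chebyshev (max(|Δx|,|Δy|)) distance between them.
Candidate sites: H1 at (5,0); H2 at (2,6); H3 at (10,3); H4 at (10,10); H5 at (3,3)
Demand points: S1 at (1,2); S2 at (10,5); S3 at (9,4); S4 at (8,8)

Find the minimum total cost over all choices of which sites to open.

Open {H3, H5}: assign each demand point to its cheapest open site.
  S1→H5 2, S2→H3 2, S3→H3 1, S4→H3 5
  latency cost 10, fixed 11 → total 21.
Compare {H3}: latency cost 17 + fixed 6 = 23.
Compare {H5}: latency cost 20 + fixed 5 = 25.
Compare {H1, H3}: latency cost 12 + fixed 13 = 25.
All other subsets cost ≥ 23. Minimum total cost: 21.

21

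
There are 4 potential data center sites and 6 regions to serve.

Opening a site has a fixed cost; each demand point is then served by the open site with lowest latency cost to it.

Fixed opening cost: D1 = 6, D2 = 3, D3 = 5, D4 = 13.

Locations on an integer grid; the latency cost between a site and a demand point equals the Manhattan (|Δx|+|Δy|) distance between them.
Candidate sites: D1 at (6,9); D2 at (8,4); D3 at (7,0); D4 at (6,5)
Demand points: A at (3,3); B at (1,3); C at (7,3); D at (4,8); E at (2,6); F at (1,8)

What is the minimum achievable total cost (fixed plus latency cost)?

Open {D1, D2}: assign each demand point to its cheapest open site.
  A→D2 6, B→D2 8, C→D2 2, D→D1 3, E→D1 7, F→D1 6
  latency cost 32, fixed 9 → total 41.
Compare {D2}: latency cost 43 + fixed 3 = 46.
Compare {D4}: latency cost 33 + fixed 13 = 46.
Compare {D1, D3}: latency cost 35 + fixed 11 = 46.
All other subsets cost ≥ 46. Minimum total cost: 41.

41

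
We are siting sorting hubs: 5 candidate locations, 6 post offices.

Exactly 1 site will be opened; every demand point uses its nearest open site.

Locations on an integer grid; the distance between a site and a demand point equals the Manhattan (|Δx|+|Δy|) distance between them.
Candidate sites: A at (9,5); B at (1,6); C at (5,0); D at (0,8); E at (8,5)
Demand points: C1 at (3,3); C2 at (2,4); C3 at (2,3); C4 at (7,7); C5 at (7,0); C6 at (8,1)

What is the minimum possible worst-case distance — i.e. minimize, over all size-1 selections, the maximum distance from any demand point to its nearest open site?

8

Open {E}.
  Farthest demand point is C3 at distance 8 (to E); all others are ≤ 8.
With {A} the worst case is 9.
With {C} the worst case is 9.
No size-1 selection achieves below 8.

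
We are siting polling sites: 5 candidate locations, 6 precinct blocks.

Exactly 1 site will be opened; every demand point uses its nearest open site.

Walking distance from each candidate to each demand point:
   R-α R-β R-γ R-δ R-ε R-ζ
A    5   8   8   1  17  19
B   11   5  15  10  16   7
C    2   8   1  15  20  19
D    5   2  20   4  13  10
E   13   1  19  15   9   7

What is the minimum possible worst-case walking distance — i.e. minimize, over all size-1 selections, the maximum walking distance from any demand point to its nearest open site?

16

Open {B}.
  Farthest demand point is R-ε at walking distance 16 (to B); all others are ≤ 16.
With {A} the worst case is 19.
With {E} the worst case is 19.
No size-1 selection achieves below 16.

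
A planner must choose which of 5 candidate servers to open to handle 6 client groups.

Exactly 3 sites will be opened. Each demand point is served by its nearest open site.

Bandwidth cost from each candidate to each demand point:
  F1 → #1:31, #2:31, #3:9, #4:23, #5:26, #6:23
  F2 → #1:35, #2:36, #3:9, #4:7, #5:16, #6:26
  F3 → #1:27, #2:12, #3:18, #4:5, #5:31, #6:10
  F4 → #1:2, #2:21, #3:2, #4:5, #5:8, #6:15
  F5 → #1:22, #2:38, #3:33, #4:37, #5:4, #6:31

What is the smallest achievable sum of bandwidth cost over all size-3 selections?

Open {F3, F4, F5}.
  #1→F4 2, #2→F3 12, #3→F4 2, #4→F3 5, #5→F5 4, #6→F3 10  ⇒ total 35.
Compare {F1, F3, F4}: total 39.
Compare {F2, F3, F4}: total 39.
No size-3 selection does better; minimum is 35.

35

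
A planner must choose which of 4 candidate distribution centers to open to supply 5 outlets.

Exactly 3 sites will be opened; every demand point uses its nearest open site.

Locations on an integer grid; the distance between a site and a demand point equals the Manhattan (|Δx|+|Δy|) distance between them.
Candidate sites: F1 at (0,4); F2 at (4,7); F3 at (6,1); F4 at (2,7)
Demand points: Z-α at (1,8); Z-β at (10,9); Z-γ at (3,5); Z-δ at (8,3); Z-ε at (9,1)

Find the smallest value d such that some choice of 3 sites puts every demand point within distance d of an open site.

Open {F1, F2, F3}.
  Farthest demand point is Z-β at distance 8 (to F2); all others are ≤ 8.
With {F2, F3, F4} the worst case is 8.
With {F1, F3, F4} the worst case is 10.
No size-3 selection achieves below 8.

8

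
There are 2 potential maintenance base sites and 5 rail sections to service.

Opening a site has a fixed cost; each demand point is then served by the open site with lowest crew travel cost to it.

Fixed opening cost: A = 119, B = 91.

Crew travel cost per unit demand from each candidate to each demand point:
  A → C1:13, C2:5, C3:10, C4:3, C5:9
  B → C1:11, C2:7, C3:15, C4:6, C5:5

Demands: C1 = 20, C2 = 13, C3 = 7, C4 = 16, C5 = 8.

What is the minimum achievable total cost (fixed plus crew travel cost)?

634

Open {A}: assign each demand point to its cheapest open site.
  C1→A 20×13=260, C2→A 13×5=65, C3→A 7×10=70, C4→A 16×3=48, C5→A 8×9=72
  crew travel cost 515, fixed 119 → total 634.
Compare {B}: crew travel cost 552 + fixed 91 = 643.
Compare {A, B}: crew travel cost 443 + fixed 210 = 653.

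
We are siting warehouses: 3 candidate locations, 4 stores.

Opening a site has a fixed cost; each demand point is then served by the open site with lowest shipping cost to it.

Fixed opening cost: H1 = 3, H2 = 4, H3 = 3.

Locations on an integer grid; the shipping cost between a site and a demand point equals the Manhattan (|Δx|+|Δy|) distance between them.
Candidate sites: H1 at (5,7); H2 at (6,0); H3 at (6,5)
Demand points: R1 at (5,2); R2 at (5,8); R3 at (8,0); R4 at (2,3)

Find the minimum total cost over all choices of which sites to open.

20

Open {H1, H2}: assign each demand point to its cheapest open site.
  R1→H2 3, R2→H1 1, R3→H2 2, R4→H1 7
  shipping cost 13, fixed 7 → total 20.
Compare {H2, H3}: shipping cost 15 + fixed 7 = 22.
Compare {H1, H2, H3}: shipping cost 12 + fixed 10 = 22.
Compare {H3}: shipping cost 21 + fixed 3 = 24.
All other subsets cost ≥ 22. Minimum total cost: 20.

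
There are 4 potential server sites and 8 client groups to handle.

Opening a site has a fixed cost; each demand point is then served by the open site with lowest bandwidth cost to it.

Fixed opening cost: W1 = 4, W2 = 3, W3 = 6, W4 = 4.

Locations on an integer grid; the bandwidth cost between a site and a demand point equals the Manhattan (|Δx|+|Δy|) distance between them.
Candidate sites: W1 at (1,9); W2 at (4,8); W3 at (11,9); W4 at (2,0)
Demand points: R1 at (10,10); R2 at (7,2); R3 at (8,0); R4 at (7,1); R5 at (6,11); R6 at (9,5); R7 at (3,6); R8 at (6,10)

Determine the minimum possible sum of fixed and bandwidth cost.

Open {W2, W3, W4}: assign each demand point to its cheapest open site.
  R1→W3 2, R2→W4 7, R3→W4 6, R4→W4 6, R5→W2 5, R6→W3 6, R7→W2 3, R8→W2 4
  bandwidth cost 39, fixed 13 → total 52.
Compare {W2, W4}: bandwidth cost 47 + fixed 7 = 54.
Compare {W1, W2, W3, W4}: bandwidth cost 39 + fixed 17 = 56.
Compare {W3, W4}: bandwidth cost 47 + fixed 10 = 57.
All other subsets cost ≥ 54. Minimum total cost: 52.

52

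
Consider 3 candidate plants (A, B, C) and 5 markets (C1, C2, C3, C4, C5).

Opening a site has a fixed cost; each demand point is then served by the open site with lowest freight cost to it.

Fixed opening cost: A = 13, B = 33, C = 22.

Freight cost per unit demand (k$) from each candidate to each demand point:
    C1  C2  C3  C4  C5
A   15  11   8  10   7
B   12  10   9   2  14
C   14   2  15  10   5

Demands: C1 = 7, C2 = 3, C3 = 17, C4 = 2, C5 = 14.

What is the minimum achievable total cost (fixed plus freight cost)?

365

Open {A, C}: assign each demand point to its cheapest open site.
  C1→C 7×14=98, C2→C 3×2=6, C3→A 17×8=136, C4→A 2×10=20, C5→C 14×5=70
  freight cost 330, fixed 35 → total 365.
Compare {A, B, C}: freight cost 300 + fixed 68 = 368.
Compare {B, C}: freight cost 317 + fixed 55 = 372.
Compare {A, B}: freight cost 352 + fixed 46 = 398.
All other subsets cost ≥ 368. Minimum total cost: 365.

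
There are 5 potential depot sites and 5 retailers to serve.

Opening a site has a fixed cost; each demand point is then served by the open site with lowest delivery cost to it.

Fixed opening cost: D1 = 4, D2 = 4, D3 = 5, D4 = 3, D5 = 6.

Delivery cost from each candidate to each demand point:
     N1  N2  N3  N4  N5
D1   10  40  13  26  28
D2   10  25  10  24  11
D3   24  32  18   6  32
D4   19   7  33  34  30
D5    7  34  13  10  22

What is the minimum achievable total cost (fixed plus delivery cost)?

Open {D2, D3, D4}: assign each demand point to its cheapest open site.
  N1→D2 10, N2→D4 7, N3→D2 10, N4→D3 6, N5→D2 11
  delivery cost 44, fixed 12 → total 56.
Compare {D2, D4, D5}: delivery cost 45 + fixed 13 = 58.
Compare {D2, D3, D4, D5}: delivery cost 41 + fixed 18 = 59.
Compare {D1, D2, D3, D4}: delivery cost 44 + fixed 16 = 60.
All other subsets cost ≥ 58. Minimum total cost: 56.

56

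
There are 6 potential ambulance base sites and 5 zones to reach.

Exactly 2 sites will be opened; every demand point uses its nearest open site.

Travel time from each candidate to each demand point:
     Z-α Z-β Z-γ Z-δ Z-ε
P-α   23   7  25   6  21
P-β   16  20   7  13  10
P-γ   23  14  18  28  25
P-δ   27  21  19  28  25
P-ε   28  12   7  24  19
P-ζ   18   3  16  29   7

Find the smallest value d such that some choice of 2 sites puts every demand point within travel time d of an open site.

Open {P-α, P-β}.
  Farthest demand point is Z-α at travel time 16 (to P-β); all others are ≤ 16.
With {P-β, P-γ} the worst case is 16.
With {P-β, P-ε} the worst case is 16.
No size-2 selection achieves below 16.

16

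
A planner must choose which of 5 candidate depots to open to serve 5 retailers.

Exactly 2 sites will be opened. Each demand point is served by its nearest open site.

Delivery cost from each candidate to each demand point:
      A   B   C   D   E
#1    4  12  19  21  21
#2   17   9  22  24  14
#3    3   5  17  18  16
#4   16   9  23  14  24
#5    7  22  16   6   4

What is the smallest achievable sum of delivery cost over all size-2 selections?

34

Open {#3, #5}.
  A→#3 3, B→#3 5, C→#5 16, D→#5 6, E→#5 4  ⇒ total 34.
Compare {#1, #5}: total 42.
Compare {#2, #5}: total 42.
No size-2 selection does better; minimum is 34.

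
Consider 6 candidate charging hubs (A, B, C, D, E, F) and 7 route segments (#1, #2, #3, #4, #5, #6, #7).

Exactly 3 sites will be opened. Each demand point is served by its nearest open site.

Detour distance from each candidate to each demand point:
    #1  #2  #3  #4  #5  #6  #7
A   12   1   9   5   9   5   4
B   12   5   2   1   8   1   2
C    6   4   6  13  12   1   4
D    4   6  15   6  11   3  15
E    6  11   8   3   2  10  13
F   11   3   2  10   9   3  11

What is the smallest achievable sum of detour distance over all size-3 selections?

Open {A, B, E}.
  #1→E 6, #2→A 1, #3→B 2, #4→B 1, #5→E 2, #6→B 1, #7→B 2  ⇒ total 15.
Compare {B, D, E}: total 17.
Compare {B, E, F}: total 17.
No size-3 selection does better; minimum is 15.

15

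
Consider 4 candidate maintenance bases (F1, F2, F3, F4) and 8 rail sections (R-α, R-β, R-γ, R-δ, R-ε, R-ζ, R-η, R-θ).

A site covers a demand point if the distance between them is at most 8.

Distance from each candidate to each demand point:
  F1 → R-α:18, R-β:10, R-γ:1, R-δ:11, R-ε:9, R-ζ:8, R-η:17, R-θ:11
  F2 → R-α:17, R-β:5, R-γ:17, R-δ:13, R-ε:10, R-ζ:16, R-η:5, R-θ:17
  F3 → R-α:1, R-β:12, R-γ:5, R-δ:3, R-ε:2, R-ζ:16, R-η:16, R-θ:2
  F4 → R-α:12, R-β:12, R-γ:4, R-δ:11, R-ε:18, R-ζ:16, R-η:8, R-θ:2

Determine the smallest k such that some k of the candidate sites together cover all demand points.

Coverage sets (demand points within 8 of each site):
  F1: {R-γ, R-ζ}
  F2: {R-β, R-η}
  F3: {R-α, R-γ, R-δ, R-ε, R-θ}
  F4: {R-γ, R-η, R-θ}
No 2 sites suffice: every size-2 union leaves at least one demand point uncovered.
But {F1, F2, F3} covers everything, so the minimum is 3.

3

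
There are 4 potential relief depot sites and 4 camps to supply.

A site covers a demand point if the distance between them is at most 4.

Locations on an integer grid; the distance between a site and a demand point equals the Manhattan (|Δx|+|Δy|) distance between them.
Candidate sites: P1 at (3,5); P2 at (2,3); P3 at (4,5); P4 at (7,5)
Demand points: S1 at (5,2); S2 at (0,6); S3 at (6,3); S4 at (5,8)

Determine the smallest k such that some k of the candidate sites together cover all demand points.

2

Coverage sets (demand points within 4 of each site):
  P1: {S2}
  P2: {S1, S3}
  P3: {S1, S3, S4}
  P4: {S3}
No single site covers all 4 demand points.
But {P1, P3} covers everything, so the minimum is 2.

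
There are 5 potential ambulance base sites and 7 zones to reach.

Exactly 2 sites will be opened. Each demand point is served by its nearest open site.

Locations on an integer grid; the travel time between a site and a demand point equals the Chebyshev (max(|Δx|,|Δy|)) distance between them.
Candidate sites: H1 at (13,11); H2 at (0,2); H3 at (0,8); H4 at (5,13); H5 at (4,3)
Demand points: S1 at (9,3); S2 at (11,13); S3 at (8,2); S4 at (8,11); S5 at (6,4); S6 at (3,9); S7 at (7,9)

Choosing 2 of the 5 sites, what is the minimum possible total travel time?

28

Open {H4, H5}.
  S1→H5 5, S2→H4 6, S3→H5 4, S4→H4 3, S5→H5 2, S6→H4 4, S7→H4 4  ⇒ total 28.
Compare {H1, H5}: total 30.
Compare {H1, H4}: total 37.
No size-2 selection does better; minimum is 28.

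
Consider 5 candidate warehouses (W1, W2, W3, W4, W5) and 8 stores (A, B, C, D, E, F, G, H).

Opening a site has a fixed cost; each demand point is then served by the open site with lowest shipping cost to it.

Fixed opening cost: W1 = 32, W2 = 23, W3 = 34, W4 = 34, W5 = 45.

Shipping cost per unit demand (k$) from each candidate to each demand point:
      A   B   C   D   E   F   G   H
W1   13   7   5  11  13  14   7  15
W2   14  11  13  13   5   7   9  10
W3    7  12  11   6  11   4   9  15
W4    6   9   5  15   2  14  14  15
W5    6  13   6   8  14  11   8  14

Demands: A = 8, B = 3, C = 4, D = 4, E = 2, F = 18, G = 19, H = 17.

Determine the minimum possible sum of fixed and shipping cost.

595

Open {W1, W2, W3}: assign each demand point to its cheapest open site.
  A→W3 8×7=56, B→W1 3×7=21, C→W1 4×5=20, D→W3 4×6=24, E→W2 2×5=10, F→W3 18×4=72, G→W1 19×7=133, H→W2 17×10=170
  shipping cost 506, fixed 89 → total 595.
Compare {W1, W2, W3, W4}: shipping cost 492 + fixed 123 = 615.
Compare {W2, W3, W4}: shipping cost 536 + fixed 91 = 627.
Compare {W1, W2, W3, W5}: shipping cost 498 + fixed 134 = 632.
All other subsets cost ≥ 615. Minimum total cost: 595.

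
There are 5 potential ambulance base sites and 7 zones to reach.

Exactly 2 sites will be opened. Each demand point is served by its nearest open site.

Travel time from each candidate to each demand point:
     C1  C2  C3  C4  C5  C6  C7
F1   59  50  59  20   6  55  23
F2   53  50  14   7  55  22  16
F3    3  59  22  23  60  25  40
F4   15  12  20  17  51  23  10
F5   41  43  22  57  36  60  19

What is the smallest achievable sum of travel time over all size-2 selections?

103

Open {F1, F4}.
  C1→F4 15, C2→F4 12, C3→F4 20, C4→F4 17, C5→F1 6, C6→F4 23, C7→F4 10  ⇒ total 103.
Compare {F2, F4}: total 131.
Compare {F4, F5}: total 133.
No size-2 selection does better; minimum is 103.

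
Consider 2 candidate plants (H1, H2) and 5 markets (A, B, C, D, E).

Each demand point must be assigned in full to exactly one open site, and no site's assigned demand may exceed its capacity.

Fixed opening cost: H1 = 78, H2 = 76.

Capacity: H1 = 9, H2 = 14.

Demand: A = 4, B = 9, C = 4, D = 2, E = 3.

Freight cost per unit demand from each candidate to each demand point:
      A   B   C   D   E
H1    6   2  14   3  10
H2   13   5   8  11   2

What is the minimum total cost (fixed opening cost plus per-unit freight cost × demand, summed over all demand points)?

Open {H1, H2}; cheapest assignment that respects the capacities:
  H1 (cap 9, load 9): B — cost 9×2 = 18
  H2 (cap 14, load 13): A, C, D, E — cost 4×13 + 4×8 + 2×11 + 3×2 = 112
  Shipping 130, fixed 154 → total 284.
  Any other capacity-feasible assignment to {H1, H2} ships for at least 130.
Total demand is 22 and no other set of sites has combined capacity ≥ 22, so {H1, H2} is the only feasible choice of open sites. Minimum: 284.

284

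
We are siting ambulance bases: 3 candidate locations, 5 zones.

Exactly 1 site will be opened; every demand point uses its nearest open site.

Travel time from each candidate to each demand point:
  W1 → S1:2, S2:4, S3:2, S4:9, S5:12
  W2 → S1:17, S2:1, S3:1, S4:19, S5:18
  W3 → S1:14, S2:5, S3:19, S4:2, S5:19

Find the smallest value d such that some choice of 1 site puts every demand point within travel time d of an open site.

Open {W1}.
  Farthest demand point is S5 at travel time 12 (to W1); all others are ≤ 12.
With {W2} the worst case is 19.
With {W3} the worst case is 19.
No size-1 selection achieves below 12.

12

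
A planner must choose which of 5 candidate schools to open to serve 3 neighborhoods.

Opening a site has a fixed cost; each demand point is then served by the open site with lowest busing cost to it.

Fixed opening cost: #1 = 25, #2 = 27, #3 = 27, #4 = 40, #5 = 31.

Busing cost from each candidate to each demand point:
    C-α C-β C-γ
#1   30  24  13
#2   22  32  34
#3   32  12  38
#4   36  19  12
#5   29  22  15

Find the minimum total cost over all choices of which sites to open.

Open {#1}: assign each demand point to its cheapest open site.
  C-α→#1 30, C-β→#1 24, C-γ→#1 13
  busing cost 67, fixed 25 → total 92.
Compare {#5}: busing cost 66 + fixed 31 = 97.
Compare {#4}: busing cost 67 + fixed 40 = 107.
Compare {#1, #3}: busing cost 55 + fixed 52 = 107.
All other subsets cost ≥ 97. Minimum total cost: 92.

92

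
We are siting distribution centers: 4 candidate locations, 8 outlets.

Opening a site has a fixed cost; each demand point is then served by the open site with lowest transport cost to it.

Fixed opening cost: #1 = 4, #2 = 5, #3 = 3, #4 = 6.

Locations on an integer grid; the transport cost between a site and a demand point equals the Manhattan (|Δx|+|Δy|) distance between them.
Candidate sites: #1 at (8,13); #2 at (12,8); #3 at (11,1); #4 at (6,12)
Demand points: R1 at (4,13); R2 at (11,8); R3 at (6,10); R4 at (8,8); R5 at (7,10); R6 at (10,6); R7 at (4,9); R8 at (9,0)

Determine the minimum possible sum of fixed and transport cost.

39

Open {#2, #3, #4}: assign each demand point to its cheapest open site.
  R1→#4 3, R2→#2 1, R3→#4 2, R4→#2 4, R5→#4 3, R6→#2 4, R7→#4 5, R8→#3 3
  transport cost 25, fixed 14 → total 39.
Compare {#1, #2, #3, #4}: transport cost 25 + fixed 18 = 43.
Compare {#2, #4}: transport cost 33 + fixed 11 = 44.
Compare {#3, #4}: transport cost 35 + fixed 9 = 44.
All other subsets cost ≥ 43. Minimum total cost: 39.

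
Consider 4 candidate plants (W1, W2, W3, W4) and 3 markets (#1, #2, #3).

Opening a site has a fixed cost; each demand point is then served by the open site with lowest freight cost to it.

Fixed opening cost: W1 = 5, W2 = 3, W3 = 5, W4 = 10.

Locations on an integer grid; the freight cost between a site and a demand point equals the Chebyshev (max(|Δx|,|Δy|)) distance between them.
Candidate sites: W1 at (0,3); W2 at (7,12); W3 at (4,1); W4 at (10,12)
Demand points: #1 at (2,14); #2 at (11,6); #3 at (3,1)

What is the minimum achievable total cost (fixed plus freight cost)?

20

Open {W2, W3}: assign each demand point to its cheapest open site.
  #1→W2 5, #2→W2 6, #3→W3 1
  freight cost 12, fixed 8 → total 20.
Compare {W1, W2}: freight cost 14 + fixed 8 = 22.
Compare {W2}: freight cost 22 + fixed 3 = 25.
Compare {W1, W2, W3}: freight cost 12 + fixed 13 = 25.
All other subsets cost ≥ 22. Minimum total cost: 20.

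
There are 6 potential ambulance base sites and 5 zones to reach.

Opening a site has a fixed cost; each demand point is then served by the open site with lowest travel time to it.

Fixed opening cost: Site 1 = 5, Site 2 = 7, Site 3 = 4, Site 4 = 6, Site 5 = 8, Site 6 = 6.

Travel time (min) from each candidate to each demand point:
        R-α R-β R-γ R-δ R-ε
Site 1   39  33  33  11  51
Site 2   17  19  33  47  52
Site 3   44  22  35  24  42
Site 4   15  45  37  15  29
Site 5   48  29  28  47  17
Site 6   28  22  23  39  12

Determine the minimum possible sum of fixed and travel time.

Open {Site 4, Site 6}: assign each demand point to its cheapest open site.
  R-α→Site 4 15, R-β→Site 6 22, R-γ→Site 6 23, R-δ→Site 4 15, R-ε→Site 6 12
  travel time 87, fixed 12 → total 99.
Compare {Site 1, Site 2, Site 6}: travel time 82 + fixed 18 = 100.
Compare {Site 1, Site 4, Site 6}: travel time 83 + fixed 17 = 100.
Compare {Site 2, Site 4, Site 6}: travel time 84 + fixed 19 = 103.
All other subsets cost ≥ 100. Minimum total cost: 99.

99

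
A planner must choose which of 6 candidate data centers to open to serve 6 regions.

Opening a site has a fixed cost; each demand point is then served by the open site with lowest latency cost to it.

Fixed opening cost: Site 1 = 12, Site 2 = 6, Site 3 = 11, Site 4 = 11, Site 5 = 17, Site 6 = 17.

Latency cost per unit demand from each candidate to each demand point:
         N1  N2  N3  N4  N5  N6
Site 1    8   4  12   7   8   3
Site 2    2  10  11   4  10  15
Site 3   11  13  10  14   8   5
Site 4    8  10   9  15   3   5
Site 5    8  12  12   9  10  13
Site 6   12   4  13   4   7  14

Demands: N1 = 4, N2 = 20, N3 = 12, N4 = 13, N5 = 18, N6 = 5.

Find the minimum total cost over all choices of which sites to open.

Open {Site 1, Site 2, Site 4}: assign each demand point to its cheapest open site.
  N1→Site 2 4×2=8, N2→Site 1 20×4=80, N3→Site 4 12×9=108, N4→Site 2 13×4=52, N5→Site 4 18×3=54, N6→Site 1 5×3=15
  latency cost 317, fixed 29 → total 346.
Compare {Site 1, Site 2, Site 3, Site 4}: latency cost 317 + fixed 40 = 357.
Compare {Site 2, Site 4, Site 6}: latency cost 327 + fixed 34 = 361.
Compare {Site 1, Site 2, Site 4, Site 5}: latency cost 317 + fixed 46 = 363.
All other subsets cost ≥ 357. Minimum total cost: 346.

346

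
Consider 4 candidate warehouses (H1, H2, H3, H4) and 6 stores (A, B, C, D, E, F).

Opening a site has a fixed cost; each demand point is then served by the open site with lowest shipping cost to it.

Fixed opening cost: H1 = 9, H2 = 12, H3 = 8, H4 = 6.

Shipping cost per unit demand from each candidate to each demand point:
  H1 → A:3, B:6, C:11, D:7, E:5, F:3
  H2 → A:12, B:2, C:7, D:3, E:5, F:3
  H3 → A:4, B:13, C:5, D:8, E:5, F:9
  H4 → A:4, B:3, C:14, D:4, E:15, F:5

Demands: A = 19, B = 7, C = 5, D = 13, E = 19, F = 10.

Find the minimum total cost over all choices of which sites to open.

Open {H1, H2, H3}: assign each demand point to its cheapest open site.
  A→H1 19×3=57, B→H2 7×2=14, C→H3 5×5=25, D→H2 13×3=39, E→H1 19×5=95, F→H1 10×3=30
  shipping cost 260, fixed 29 → total 289.
Compare {H1, H2}: shipping cost 270 + fixed 21 = 291.
Compare {H1, H2, H3, H4}: shipping cost 260 + fixed 35 = 295.
Compare {H1, H2, H4}: shipping cost 270 + fixed 27 = 297.
All other subsets cost ≥ 291. Minimum total cost: 289.

289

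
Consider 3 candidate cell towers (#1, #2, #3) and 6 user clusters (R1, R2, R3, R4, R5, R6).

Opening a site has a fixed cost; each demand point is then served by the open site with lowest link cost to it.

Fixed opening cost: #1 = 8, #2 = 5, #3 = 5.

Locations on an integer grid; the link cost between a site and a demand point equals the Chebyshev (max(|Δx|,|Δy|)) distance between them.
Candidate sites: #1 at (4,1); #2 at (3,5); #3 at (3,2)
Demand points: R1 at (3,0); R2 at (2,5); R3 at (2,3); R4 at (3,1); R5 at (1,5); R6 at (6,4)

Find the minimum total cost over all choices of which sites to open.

Open {#3}: assign each demand point to its cheapest open site.
  R1→#3 2, R2→#3 3, R3→#3 1, R4→#3 1, R5→#3 3, R6→#3 3
  link cost 13, fixed 5 → total 18.
Compare {#2, #3}: link cost 10 + fixed 10 = 20.
Compare {#2}: link cost 17 + fixed 5 = 22.
Compare {#1}: link cost 15 + fixed 8 = 23.
All other subsets cost ≥ 20. Minimum total cost: 18.

18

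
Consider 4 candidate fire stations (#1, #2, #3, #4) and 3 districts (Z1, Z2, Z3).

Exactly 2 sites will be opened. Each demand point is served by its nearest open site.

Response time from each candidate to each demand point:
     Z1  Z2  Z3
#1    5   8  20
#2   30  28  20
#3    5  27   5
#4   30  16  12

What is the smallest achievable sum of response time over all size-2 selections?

18

Open {#1, #3}.
  Z1→#1 5, Z2→#1 8, Z3→#3 5  ⇒ total 18.
Compare {#1, #4}: total 25.
Compare {#3, #4}: total 26.
No size-2 selection does better; minimum is 18.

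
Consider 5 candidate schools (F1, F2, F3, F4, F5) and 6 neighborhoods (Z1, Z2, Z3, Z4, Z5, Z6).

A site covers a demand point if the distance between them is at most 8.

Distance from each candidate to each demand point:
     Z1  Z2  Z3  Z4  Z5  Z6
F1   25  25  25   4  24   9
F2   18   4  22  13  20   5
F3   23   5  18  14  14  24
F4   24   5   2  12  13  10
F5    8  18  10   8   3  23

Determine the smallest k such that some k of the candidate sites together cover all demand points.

Coverage sets (demand points within 8 of each site):
  F1: {Z4}
  F2: {Z2, Z6}
  F3: {Z2}
  F4: {Z2, Z3}
  F5: {Z1, Z4, Z5}
No 2 sites suffice: every size-2 union leaves at least one demand point uncovered.
But {F2, F4, F5} covers everything, so the minimum is 3.

3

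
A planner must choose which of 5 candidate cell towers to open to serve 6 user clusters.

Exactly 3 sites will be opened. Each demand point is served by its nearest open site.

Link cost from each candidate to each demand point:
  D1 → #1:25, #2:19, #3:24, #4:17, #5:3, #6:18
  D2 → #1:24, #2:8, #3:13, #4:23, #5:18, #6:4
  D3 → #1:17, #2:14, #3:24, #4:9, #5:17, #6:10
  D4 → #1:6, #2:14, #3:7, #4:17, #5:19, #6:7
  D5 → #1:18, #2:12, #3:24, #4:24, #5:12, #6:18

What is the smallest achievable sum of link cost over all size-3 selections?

45

Open {D1, D2, D4}.
  #1→D4 6, #2→D2 8, #3→D4 7, #4→D1 17, #5→D1 3, #6→D2 4  ⇒ total 45.
Compare {D1, D3, D4}: total 46.
Compare {D2, D3, D4}: total 51.
No size-3 selection does better; minimum is 45.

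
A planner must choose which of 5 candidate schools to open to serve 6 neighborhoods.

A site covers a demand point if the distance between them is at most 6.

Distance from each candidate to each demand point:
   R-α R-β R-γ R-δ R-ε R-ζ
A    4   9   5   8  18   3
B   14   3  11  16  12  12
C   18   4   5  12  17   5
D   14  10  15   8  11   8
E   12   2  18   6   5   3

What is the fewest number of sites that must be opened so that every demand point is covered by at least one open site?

2

Coverage sets (demand points within 6 of each site):
  A: {R-α, R-γ, R-ζ}
  B: {R-β}
  C: {R-β, R-γ, R-ζ}
  D: {}
  E: {R-β, R-δ, R-ε, R-ζ}
No single site covers all 6 demand points.
But {A, E} covers everything, so the minimum is 2.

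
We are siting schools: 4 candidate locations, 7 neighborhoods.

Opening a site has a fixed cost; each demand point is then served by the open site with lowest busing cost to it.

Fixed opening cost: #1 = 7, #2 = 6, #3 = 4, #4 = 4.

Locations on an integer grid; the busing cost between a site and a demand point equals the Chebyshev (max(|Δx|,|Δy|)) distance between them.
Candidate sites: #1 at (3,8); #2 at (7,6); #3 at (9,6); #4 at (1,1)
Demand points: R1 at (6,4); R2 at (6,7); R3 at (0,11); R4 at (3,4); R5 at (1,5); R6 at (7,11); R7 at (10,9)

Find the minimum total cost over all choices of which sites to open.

Open {#1, #2}: assign each demand point to its cheapest open site.
  R1→#2 2, R2→#2 1, R3→#1 3, R4→#1 4, R5→#1 3, R6→#1 4, R7→#2 3
  busing cost 20, fixed 13 → total 33.
Compare {#2}: busing cost 28 + fixed 6 = 34.
Compare {#1, #3}: busing cost 23 + fixed 11 = 34.
Compare {#1}: busing cost 28 + fixed 7 = 35.
All other subsets cost ≥ 34. Minimum total cost: 33.

33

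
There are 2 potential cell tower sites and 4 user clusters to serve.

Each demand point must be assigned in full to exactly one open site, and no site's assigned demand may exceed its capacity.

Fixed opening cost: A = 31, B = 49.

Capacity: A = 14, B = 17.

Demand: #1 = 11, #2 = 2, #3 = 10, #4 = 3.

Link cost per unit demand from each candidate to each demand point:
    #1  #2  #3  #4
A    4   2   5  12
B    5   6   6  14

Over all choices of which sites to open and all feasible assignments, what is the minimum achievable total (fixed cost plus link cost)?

Open {A, B}; cheapest assignment that respects the capacities:
  A (cap 14, load 13): #1, #2 — cost 11×4 + 2×2 = 48
  B (cap 17, load 13): #3, #4 — cost 10×6 + 3×14 = 102
  Shipping 150, fixed 80 → total 230.
  Any other capacity-feasible assignment to {A, B} ships for at least 150.
Total demand is 26 and no other set of sites has combined capacity ≥ 26, so {A, B} is the only feasible choice of open sites. Minimum: 230.

230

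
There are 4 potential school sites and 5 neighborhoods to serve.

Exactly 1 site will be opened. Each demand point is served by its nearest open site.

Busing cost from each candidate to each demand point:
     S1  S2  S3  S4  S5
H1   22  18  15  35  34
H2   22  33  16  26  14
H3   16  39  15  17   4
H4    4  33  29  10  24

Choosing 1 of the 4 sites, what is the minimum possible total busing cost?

Open {H3}.
  S1→H3 16, S2→H3 39, S3→H3 15, S4→H3 17, S5→H3 4  ⇒ total 91.
Compare {H4}: total 100.
Compare {H2}: total 111.
No size-1 selection does better; minimum is 91.

91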